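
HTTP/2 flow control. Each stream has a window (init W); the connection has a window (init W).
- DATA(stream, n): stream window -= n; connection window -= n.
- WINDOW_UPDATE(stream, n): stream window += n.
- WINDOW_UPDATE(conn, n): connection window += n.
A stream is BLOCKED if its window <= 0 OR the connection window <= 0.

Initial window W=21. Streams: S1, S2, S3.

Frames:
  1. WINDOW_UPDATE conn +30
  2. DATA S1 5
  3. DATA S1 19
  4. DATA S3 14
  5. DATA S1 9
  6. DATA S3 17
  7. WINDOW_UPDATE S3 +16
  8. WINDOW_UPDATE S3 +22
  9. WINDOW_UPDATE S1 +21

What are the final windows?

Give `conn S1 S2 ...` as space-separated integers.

Answer: -13 9 21 28

Derivation:
Op 1: conn=51 S1=21 S2=21 S3=21 blocked=[]
Op 2: conn=46 S1=16 S2=21 S3=21 blocked=[]
Op 3: conn=27 S1=-3 S2=21 S3=21 blocked=[1]
Op 4: conn=13 S1=-3 S2=21 S3=7 blocked=[1]
Op 5: conn=4 S1=-12 S2=21 S3=7 blocked=[1]
Op 6: conn=-13 S1=-12 S2=21 S3=-10 blocked=[1, 2, 3]
Op 7: conn=-13 S1=-12 S2=21 S3=6 blocked=[1, 2, 3]
Op 8: conn=-13 S1=-12 S2=21 S3=28 blocked=[1, 2, 3]
Op 9: conn=-13 S1=9 S2=21 S3=28 blocked=[1, 2, 3]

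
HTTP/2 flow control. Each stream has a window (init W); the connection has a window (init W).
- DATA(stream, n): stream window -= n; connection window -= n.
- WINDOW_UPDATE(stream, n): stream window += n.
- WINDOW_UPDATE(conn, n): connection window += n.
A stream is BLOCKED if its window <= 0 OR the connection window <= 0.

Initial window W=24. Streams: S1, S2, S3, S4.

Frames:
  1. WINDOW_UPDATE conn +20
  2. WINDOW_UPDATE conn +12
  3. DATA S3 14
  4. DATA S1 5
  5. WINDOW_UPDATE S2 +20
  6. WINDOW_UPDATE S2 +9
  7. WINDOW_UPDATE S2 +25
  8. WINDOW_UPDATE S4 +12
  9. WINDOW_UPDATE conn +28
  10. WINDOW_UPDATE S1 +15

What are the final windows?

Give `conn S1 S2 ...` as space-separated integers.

Op 1: conn=44 S1=24 S2=24 S3=24 S4=24 blocked=[]
Op 2: conn=56 S1=24 S2=24 S3=24 S4=24 blocked=[]
Op 3: conn=42 S1=24 S2=24 S3=10 S4=24 blocked=[]
Op 4: conn=37 S1=19 S2=24 S3=10 S4=24 blocked=[]
Op 5: conn=37 S1=19 S2=44 S3=10 S4=24 blocked=[]
Op 6: conn=37 S1=19 S2=53 S3=10 S4=24 blocked=[]
Op 7: conn=37 S1=19 S2=78 S3=10 S4=24 blocked=[]
Op 8: conn=37 S1=19 S2=78 S3=10 S4=36 blocked=[]
Op 9: conn=65 S1=19 S2=78 S3=10 S4=36 blocked=[]
Op 10: conn=65 S1=34 S2=78 S3=10 S4=36 blocked=[]

Answer: 65 34 78 10 36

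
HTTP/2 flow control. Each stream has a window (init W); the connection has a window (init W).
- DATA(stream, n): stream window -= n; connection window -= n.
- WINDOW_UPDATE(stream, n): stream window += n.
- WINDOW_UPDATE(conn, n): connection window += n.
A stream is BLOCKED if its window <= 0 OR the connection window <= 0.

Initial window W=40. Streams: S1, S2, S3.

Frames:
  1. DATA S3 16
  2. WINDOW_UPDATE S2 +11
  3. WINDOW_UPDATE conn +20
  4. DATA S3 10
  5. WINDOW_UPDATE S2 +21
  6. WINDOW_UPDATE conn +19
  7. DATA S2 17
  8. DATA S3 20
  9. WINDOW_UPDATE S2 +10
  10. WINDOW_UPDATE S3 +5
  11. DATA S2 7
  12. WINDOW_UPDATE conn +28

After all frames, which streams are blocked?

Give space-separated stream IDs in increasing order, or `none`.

Op 1: conn=24 S1=40 S2=40 S3=24 blocked=[]
Op 2: conn=24 S1=40 S2=51 S3=24 blocked=[]
Op 3: conn=44 S1=40 S2=51 S3=24 blocked=[]
Op 4: conn=34 S1=40 S2=51 S3=14 blocked=[]
Op 5: conn=34 S1=40 S2=72 S3=14 blocked=[]
Op 6: conn=53 S1=40 S2=72 S3=14 blocked=[]
Op 7: conn=36 S1=40 S2=55 S3=14 blocked=[]
Op 8: conn=16 S1=40 S2=55 S3=-6 blocked=[3]
Op 9: conn=16 S1=40 S2=65 S3=-6 blocked=[3]
Op 10: conn=16 S1=40 S2=65 S3=-1 blocked=[3]
Op 11: conn=9 S1=40 S2=58 S3=-1 blocked=[3]
Op 12: conn=37 S1=40 S2=58 S3=-1 blocked=[3]

Answer: S3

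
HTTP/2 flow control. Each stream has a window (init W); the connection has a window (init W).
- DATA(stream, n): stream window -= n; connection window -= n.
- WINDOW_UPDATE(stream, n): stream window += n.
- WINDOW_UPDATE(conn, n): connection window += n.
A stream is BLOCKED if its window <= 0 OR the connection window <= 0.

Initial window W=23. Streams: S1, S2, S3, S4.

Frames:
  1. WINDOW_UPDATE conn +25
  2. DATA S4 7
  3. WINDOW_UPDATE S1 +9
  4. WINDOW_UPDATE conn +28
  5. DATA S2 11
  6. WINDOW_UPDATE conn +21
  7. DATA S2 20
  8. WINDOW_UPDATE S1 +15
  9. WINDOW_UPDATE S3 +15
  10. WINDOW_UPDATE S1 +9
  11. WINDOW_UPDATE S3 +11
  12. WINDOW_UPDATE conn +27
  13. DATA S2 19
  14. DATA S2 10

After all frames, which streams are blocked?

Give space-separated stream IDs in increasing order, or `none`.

Answer: S2

Derivation:
Op 1: conn=48 S1=23 S2=23 S3=23 S4=23 blocked=[]
Op 2: conn=41 S1=23 S2=23 S3=23 S4=16 blocked=[]
Op 3: conn=41 S1=32 S2=23 S3=23 S4=16 blocked=[]
Op 4: conn=69 S1=32 S2=23 S3=23 S4=16 blocked=[]
Op 5: conn=58 S1=32 S2=12 S3=23 S4=16 blocked=[]
Op 6: conn=79 S1=32 S2=12 S3=23 S4=16 blocked=[]
Op 7: conn=59 S1=32 S2=-8 S3=23 S4=16 blocked=[2]
Op 8: conn=59 S1=47 S2=-8 S3=23 S4=16 blocked=[2]
Op 9: conn=59 S1=47 S2=-8 S3=38 S4=16 blocked=[2]
Op 10: conn=59 S1=56 S2=-8 S3=38 S4=16 blocked=[2]
Op 11: conn=59 S1=56 S2=-8 S3=49 S4=16 blocked=[2]
Op 12: conn=86 S1=56 S2=-8 S3=49 S4=16 blocked=[2]
Op 13: conn=67 S1=56 S2=-27 S3=49 S4=16 blocked=[2]
Op 14: conn=57 S1=56 S2=-37 S3=49 S4=16 blocked=[2]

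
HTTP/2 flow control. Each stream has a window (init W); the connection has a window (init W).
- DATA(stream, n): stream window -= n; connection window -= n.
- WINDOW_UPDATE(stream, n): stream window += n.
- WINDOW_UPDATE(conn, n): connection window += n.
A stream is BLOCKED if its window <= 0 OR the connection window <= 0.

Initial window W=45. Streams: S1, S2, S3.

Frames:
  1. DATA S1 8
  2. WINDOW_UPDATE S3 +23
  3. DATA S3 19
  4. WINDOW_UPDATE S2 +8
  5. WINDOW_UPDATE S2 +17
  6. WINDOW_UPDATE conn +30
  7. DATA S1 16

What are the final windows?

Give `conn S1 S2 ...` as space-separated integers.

Answer: 32 21 70 49

Derivation:
Op 1: conn=37 S1=37 S2=45 S3=45 blocked=[]
Op 2: conn=37 S1=37 S2=45 S3=68 blocked=[]
Op 3: conn=18 S1=37 S2=45 S3=49 blocked=[]
Op 4: conn=18 S1=37 S2=53 S3=49 blocked=[]
Op 5: conn=18 S1=37 S2=70 S3=49 blocked=[]
Op 6: conn=48 S1=37 S2=70 S3=49 blocked=[]
Op 7: conn=32 S1=21 S2=70 S3=49 blocked=[]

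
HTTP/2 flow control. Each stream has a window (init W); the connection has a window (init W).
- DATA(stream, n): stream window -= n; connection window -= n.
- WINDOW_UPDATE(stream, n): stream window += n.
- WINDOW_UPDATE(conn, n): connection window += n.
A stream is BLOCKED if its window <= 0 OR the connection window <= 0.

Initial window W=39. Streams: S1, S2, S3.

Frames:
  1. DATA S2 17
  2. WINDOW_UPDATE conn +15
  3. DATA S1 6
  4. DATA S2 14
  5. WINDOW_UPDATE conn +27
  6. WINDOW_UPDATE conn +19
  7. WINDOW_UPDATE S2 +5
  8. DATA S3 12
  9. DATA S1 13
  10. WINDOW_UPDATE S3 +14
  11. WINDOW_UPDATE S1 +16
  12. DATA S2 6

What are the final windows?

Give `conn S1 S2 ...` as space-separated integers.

Op 1: conn=22 S1=39 S2=22 S3=39 blocked=[]
Op 2: conn=37 S1=39 S2=22 S3=39 blocked=[]
Op 3: conn=31 S1=33 S2=22 S3=39 blocked=[]
Op 4: conn=17 S1=33 S2=8 S3=39 blocked=[]
Op 5: conn=44 S1=33 S2=8 S3=39 blocked=[]
Op 6: conn=63 S1=33 S2=8 S3=39 blocked=[]
Op 7: conn=63 S1=33 S2=13 S3=39 blocked=[]
Op 8: conn=51 S1=33 S2=13 S3=27 blocked=[]
Op 9: conn=38 S1=20 S2=13 S3=27 blocked=[]
Op 10: conn=38 S1=20 S2=13 S3=41 blocked=[]
Op 11: conn=38 S1=36 S2=13 S3=41 blocked=[]
Op 12: conn=32 S1=36 S2=7 S3=41 blocked=[]

Answer: 32 36 7 41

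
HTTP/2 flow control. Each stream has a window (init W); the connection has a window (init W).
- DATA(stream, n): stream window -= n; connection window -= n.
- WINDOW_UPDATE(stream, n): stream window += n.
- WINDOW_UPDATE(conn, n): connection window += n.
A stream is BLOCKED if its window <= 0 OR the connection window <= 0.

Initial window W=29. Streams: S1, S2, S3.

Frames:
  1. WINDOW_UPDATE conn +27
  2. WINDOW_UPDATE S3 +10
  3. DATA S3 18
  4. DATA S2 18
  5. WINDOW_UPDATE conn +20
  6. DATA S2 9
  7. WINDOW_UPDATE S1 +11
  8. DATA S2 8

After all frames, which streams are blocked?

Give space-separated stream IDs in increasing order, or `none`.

Answer: S2

Derivation:
Op 1: conn=56 S1=29 S2=29 S3=29 blocked=[]
Op 2: conn=56 S1=29 S2=29 S3=39 blocked=[]
Op 3: conn=38 S1=29 S2=29 S3=21 blocked=[]
Op 4: conn=20 S1=29 S2=11 S3=21 blocked=[]
Op 5: conn=40 S1=29 S2=11 S3=21 blocked=[]
Op 6: conn=31 S1=29 S2=2 S3=21 blocked=[]
Op 7: conn=31 S1=40 S2=2 S3=21 blocked=[]
Op 8: conn=23 S1=40 S2=-6 S3=21 blocked=[2]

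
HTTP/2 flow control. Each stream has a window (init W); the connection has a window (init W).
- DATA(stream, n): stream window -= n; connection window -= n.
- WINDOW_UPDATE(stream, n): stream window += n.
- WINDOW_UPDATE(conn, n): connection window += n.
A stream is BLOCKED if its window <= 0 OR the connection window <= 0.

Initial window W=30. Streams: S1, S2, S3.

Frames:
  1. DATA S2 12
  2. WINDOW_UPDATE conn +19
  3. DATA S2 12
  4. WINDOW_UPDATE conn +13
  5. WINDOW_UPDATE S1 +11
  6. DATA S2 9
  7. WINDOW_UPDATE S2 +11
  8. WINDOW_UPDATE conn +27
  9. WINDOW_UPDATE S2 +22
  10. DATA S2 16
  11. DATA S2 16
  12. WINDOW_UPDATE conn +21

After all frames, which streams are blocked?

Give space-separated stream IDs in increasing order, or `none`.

Answer: S2

Derivation:
Op 1: conn=18 S1=30 S2=18 S3=30 blocked=[]
Op 2: conn=37 S1=30 S2=18 S3=30 blocked=[]
Op 3: conn=25 S1=30 S2=6 S3=30 blocked=[]
Op 4: conn=38 S1=30 S2=6 S3=30 blocked=[]
Op 5: conn=38 S1=41 S2=6 S3=30 blocked=[]
Op 6: conn=29 S1=41 S2=-3 S3=30 blocked=[2]
Op 7: conn=29 S1=41 S2=8 S3=30 blocked=[]
Op 8: conn=56 S1=41 S2=8 S3=30 blocked=[]
Op 9: conn=56 S1=41 S2=30 S3=30 blocked=[]
Op 10: conn=40 S1=41 S2=14 S3=30 blocked=[]
Op 11: conn=24 S1=41 S2=-2 S3=30 blocked=[2]
Op 12: conn=45 S1=41 S2=-2 S3=30 blocked=[2]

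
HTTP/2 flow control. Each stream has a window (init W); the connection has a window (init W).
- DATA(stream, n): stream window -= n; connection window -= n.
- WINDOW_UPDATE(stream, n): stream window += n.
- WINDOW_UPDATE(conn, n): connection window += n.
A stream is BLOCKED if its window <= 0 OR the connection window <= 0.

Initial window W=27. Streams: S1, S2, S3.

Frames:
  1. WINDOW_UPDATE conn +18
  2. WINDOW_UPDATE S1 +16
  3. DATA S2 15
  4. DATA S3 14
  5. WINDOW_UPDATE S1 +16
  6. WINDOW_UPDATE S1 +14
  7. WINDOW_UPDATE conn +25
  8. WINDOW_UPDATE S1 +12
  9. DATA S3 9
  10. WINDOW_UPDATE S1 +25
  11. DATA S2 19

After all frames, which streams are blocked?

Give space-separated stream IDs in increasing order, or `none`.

Op 1: conn=45 S1=27 S2=27 S3=27 blocked=[]
Op 2: conn=45 S1=43 S2=27 S3=27 blocked=[]
Op 3: conn=30 S1=43 S2=12 S3=27 blocked=[]
Op 4: conn=16 S1=43 S2=12 S3=13 blocked=[]
Op 5: conn=16 S1=59 S2=12 S3=13 blocked=[]
Op 6: conn=16 S1=73 S2=12 S3=13 blocked=[]
Op 7: conn=41 S1=73 S2=12 S3=13 blocked=[]
Op 8: conn=41 S1=85 S2=12 S3=13 blocked=[]
Op 9: conn=32 S1=85 S2=12 S3=4 blocked=[]
Op 10: conn=32 S1=110 S2=12 S3=4 blocked=[]
Op 11: conn=13 S1=110 S2=-7 S3=4 blocked=[2]

Answer: S2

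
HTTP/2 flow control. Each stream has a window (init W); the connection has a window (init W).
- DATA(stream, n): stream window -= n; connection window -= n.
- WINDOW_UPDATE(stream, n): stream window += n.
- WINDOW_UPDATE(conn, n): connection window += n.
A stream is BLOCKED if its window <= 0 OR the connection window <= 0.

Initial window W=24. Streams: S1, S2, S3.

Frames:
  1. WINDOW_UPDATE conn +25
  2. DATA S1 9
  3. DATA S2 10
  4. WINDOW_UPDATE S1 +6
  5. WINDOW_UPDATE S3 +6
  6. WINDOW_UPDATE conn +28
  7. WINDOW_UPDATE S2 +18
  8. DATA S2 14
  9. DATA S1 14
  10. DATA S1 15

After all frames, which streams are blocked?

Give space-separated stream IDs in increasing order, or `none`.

Answer: S1

Derivation:
Op 1: conn=49 S1=24 S2=24 S3=24 blocked=[]
Op 2: conn=40 S1=15 S2=24 S3=24 blocked=[]
Op 3: conn=30 S1=15 S2=14 S3=24 blocked=[]
Op 4: conn=30 S1=21 S2=14 S3=24 blocked=[]
Op 5: conn=30 S1=21 S2=14 S3=30 blocked=[]
Op 6: conn=58 S1=21 S2=14 S3=30 blocked=[]
Op 7: conn=58 S1=21 S2=32 S3=30 blocked=[]
Op 8: conn=44 S1=21 S2=18 S3=30 blocked=[]
Op 9: conn=30 S1=7 S2=18 S3=30 blocked=[]
Op 10: conn=15 S1=-8 S2=18 S3=30 blocked=[1]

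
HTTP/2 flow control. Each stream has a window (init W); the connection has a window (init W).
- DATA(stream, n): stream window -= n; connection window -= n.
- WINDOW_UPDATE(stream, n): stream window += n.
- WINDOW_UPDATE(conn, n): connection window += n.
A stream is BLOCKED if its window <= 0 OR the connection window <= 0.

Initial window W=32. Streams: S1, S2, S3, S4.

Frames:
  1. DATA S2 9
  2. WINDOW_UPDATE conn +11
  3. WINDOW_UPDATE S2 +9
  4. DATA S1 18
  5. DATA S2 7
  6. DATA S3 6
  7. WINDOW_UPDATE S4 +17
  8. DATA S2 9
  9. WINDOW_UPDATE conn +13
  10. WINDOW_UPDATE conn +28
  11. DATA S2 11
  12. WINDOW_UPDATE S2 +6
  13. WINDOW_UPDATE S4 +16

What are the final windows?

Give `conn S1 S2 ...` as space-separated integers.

Op 1: conn=23 S1=32 S2=23 S3=32 S4=32 blocked=[]
Op 2: conn=34 S1=32 S2=23 S3=32 S4=32 blocked=[]
Op 3: conn=34 S1=32 S2=32 S3=32 S4=32 blocked=[]
Op 4: conn=16 S1=14 S2=32 S3=32 S4=32 blocked=[]
Op 5: conn=9 S1=14 S2=25 S3=32 S4=32 blocked=[]
Op 6: conn=3 S1=14 S2=25 S3=26 S4=32 blocked=[]
Op 7: conn=3 S1=14 S2=25 S3=26 S4=49 blocked=[]
Op 8: conn=-6 S1=14 S2=16 S3=26 S4=49 blocked=[1, 2, 3, 4]
Op 9: conn=7 S1=14 S2=16 S3=26 S4=49 blocked=[]
Op 10: conn=35 S1=14 S2=16 S3=26 S4=49 blocked=[]
Op 11: conn=24 S1=14 S2=5 S3=26 S4=49 blocked=[]
Op 12: conn=24 S1=14 S2=11 S3=26 S4=49 blocked=[]
Op 13: conn=24 S1=14 S2=11 S3=26 S4=65 blocked=[]

Answer: 24 14 11 26 65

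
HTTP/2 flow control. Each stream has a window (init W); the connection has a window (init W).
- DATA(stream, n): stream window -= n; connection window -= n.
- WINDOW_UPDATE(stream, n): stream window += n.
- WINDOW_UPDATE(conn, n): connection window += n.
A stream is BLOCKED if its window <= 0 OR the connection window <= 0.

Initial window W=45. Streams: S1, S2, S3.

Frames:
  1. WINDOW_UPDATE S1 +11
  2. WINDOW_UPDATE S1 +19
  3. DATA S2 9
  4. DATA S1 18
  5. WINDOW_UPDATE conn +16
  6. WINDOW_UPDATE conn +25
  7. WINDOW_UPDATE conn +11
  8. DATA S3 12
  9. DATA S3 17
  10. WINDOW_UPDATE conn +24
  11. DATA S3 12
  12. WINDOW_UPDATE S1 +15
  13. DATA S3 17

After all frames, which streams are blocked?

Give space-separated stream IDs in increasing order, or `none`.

Answer: S3

Derivation:
Op 1: conn=45 S1=56 S2=45 S3=45 blocked=[]
Op 2: conn=45 S1=75 S2=45 S3=45 blocked=[]
Op 3: conn=36 S1=75 S2=36 S3=45 blocked=[]
Op 4: conn=18 S1=57 S2=36 S3=45 blocked=[]
Op 5: conn=34 S1=57 S2=36 S3=45 blocked=[]
Op 6: conn=59 S1=57 S2=36 S3=45 blocked=[]
Op 7: conn=70 S1=57 S2=36 S3=45 blocked=[]
Op 8: conn=58 S1=57 S2=36 S3=33 blocked=[]
Op 9: conn=41 S1=57 S2=36 S3=16 blocked=[]
Op 10: conn=65 S1=57 S2=36 S3=16 blocked=[]
Op 11: conn=53 S1=57 S2=36 S3=4 blocked=[]
Op 12: conn=53 S1=72 S2=36 S3=4 blocked=[]
Op 13: conn=36 S1=72 S2=36 S3=-13 blocked=[3]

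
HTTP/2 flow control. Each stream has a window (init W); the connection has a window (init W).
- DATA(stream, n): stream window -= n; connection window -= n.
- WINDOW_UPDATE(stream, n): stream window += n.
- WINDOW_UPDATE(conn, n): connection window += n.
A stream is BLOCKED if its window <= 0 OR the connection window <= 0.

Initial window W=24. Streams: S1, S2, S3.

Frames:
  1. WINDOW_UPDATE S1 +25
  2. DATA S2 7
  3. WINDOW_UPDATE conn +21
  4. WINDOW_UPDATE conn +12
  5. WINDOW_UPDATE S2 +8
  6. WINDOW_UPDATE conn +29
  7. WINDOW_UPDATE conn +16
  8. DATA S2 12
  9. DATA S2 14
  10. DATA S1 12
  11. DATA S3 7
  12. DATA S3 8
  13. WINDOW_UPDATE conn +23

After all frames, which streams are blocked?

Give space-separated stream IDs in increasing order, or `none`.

Answer: S2

Derivation:
Op 1: conn=24 S1=49 S2=24 S3=24 blocked=[]
Op 2: conn=17 S1=49 S2=17 S3=24 blocked=[]
Op 3: conn=38 S1=49 S2=17 S3=24 blocked=[]
Op 4: conn=50 S1=49 S2=17 S3=24 blocked=[]
Op 5: conn=50 S1=49 S2=25 S3=24 blocked=[]
Op 6: conn=79 S1=49 S2=25 S3=24 blocked=[]
Op 7: conn=95 S1=49 S2=25 S3=24 blocked=[]
Op 8: conn=83 S1=49 S2=13 S3=24 blocked=[]
Op 9: conn=69 S1=49 S2=-1 S3=24 blocked=[2]
Op 10: conn=57 S1=37 S2=-1 S3=24 blocked=[2]
Op 11: conn=50 S1=37 S2=-1 S3=17 blocked=[2]
Op 12: conn=42 S1=37 S2=-1 S3=9 blocked=[2]
Op 13: conn=65 S1=37 S2=-1 S3=9 blocked=[2]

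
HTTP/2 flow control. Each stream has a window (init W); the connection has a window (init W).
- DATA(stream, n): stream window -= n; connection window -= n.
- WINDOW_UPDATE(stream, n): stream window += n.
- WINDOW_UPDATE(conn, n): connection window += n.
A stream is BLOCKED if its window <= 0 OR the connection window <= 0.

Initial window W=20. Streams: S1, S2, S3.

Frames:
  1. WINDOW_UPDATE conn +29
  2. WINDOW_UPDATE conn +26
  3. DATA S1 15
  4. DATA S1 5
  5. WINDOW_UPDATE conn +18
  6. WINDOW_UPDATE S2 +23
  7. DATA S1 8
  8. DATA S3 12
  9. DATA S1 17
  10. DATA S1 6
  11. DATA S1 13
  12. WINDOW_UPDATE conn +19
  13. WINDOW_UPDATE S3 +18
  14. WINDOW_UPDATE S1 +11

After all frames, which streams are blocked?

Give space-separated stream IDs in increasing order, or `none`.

Answer: S1

Derivation:
Op 1: conn=49 S1=20 S2=20 S3=20 blocked=[]
Op 2: conn=75 S1=20 S2=20 S3=20 blocked=[]
Op 3: conn=60 S1=5 S2=20 S3=20 blocked=[]
Op 4: conn=55 S1=0 S2=20 S3=20 blocked=[1]
Op 5: conn=73 S1=0 S2=20 S3=20 blocked=[1]
Op 6: conn=73 S1=0 S2=43 S3=20 blocked=[1]
Op 7: conn=65 S1=-8 S2=43 S3=20 blocked=[1]
Op 8: conn=53 S1=-8 S2=43 S3=8 blocked=[1]
Op 9: conn=36 S1=-25 S2=43 S3=8 blocked=[1]
Op 10: conn=30 S1=-31 S2=43 S3=8 blocked=[1]
Op 11: conn=17 S1=-44 S2=43 S3=8 blocked=[1]
Op 12: conn=36 S1=-44 S2=43 S3=8 blocked=[1]
Op 13: conn=36 S1=-44 S2=43 S3=26 blocked=[1]
Op 14: conn=36 S1=-33 S2=43 S3=26 blocked=[1]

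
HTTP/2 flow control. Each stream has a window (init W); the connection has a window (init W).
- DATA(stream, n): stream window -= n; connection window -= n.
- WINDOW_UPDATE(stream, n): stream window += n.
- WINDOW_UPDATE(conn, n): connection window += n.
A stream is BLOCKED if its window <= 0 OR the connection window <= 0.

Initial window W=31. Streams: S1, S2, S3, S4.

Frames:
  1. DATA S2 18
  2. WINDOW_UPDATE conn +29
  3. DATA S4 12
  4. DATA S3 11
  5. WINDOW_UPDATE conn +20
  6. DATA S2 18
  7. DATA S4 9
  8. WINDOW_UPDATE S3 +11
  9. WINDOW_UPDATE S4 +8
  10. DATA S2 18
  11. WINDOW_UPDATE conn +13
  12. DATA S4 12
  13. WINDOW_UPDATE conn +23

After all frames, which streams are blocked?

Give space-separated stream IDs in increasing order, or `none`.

Op 1: conn=13 S1=31 S2=13 S3=31 S4=31 blocked=[]
Op 2: conn=42 S1=31 S2=13 S3=31 S4=31 blocked=[]
Op 3: conn=30 S1=31 S2=13 S3=31 S4=19 blocked=[]
Op 4: conn=19 S1=31 S2=13 S3=20 S4=19 blocked=[]
Op 5: conn=39 S1=31 S2=13 S3=20 S4=19 blocked=[]
Op 6: conn=21 S1=31 S2=-5 S3=20 S4=19 blocked=[2]
Op 7: conn=12 S1=31 S2=-5 S3=20 S4=10 blocked=[2]
Op 8: conn=12 S1=31 S2=-5 S3=31 S4=10 blocked=[2]
Op 9: conn=12 S1=31 S2=-5 S3=31 S4=18 blocked=[2]
Op 10: conn=-6 S1=31 S2=-23 S3=31 S4=18 blocked=[1, 2, 3, 4]
Op 11: conn=7 S1=31 S2=-23 S3=31 S4=18 blocked=[2]
Op 12: conn=-5 S1=31 S2=-23 S3=31 S4=6 blocked=[1, 2, 3, 4]
Op 13: conn=18 S1=31 S2=-23 S3=31 S4=6 blocked=[2]

Answer: S2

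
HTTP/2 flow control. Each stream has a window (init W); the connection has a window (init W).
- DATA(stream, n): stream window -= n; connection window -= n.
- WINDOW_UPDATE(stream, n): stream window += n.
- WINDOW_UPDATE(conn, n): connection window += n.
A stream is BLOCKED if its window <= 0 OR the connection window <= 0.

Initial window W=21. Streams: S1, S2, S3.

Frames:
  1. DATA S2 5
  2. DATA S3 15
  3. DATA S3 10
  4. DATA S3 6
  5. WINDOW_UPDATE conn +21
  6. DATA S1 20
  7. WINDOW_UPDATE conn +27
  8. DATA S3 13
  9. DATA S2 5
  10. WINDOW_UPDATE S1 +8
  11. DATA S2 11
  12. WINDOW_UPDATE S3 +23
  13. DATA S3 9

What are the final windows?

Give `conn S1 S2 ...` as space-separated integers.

Op 1: conn=16 S1=21 S2=16 S3=21 blocked=[]
Op 2: conn=1 S1=21 S2=16 S3=6 blocked=[]
Op 3: conn=-9 S1=21 S2=16 S3=-4 blocked=[1, 2, 3]
Op 4: conn=-15 S1=21 S2=16 S3=-10 blocked=[1, 2, 3]
Op 5: conn=6 S1=21 S2=16 S3=-10 blocked=[3]
Op 6: conn=-14 S1=1 S2=16 S3=-10 blocked=[1, 2, 3]
Op 7: conn=13 S1=1 S2=16 S3=-10 blocked=[3]
Op 8: conn=0 S1=1 S2=16 S3=-23 blocked=[1, 2, 3]
Op 9: conn=-5 S1=1 S2=11 S3=-23 blocked=[1, 2, 3]
Op 10: conn=-5 S1=9 S2=11 S3=-23 blocked=[1, 2, 3]
Op 11: conn=-16 S1=9 S2=0 S3=-23 blocked=[1, 2, 3]
Op 12: conn=-16 S1=9 S2=0 S3=0 blocked=[1, 2, 3]
Op 13: conn=-25 S1=9 S2=0 S3=-9 blocked=[1, 2, 3]

Answer: -25 9 0 -9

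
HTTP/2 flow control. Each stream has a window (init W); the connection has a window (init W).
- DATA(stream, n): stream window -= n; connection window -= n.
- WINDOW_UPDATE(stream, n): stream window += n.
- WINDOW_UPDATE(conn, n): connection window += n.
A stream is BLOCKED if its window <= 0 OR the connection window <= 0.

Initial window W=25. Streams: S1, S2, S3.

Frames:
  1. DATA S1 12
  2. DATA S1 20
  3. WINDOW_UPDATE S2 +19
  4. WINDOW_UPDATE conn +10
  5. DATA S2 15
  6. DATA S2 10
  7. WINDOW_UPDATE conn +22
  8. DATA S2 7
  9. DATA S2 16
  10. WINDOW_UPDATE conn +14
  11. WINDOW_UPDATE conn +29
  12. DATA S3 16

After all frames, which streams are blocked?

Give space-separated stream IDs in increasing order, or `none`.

Op 1: conn=13 S1=13 S2=25 S3=25 blocked=[]
Op 2: conn=-7 S1=-7 S2=25 S3=25 blocked=[1, 2, 3]
Op 3: conn=-7 S1=-7 S2=44 S3=25 blocked=[1, 2, 3]
Op 4: conn=3 S1=-7 S2=44 S3=25 blocked=[1]
Op 5: conn=-12 S1=-7 S2=29 S3=25 blocked=[1, 2, 3]
Op 6: conn=-22 S1=-7 S2=19 S3=25 blocked=[1, 2, 3]
Op 7: conn=0 S1=-7 S2=19 S3=25 blocked=[1, 2, 3]
Op 8: conn=-7 S1=-7 S2=12 S3=25 blocked=[1, 2, 3]
Op 9: conn=-23 S1=-7 S2=-4 S3=25 blocked=[1, 2, 3]
Op 10: conn=-9 S1=-7 S2=-4 S3=25 blocked=[1, 2, 3]
Op 11: conn=20 S1=-7 S2=-4 S3=25 blocked=[1, 2]
Op 12: conn=4 S1=-7 S2=-4 S3=9 blocked=[1, 2]

Answer: S1 S2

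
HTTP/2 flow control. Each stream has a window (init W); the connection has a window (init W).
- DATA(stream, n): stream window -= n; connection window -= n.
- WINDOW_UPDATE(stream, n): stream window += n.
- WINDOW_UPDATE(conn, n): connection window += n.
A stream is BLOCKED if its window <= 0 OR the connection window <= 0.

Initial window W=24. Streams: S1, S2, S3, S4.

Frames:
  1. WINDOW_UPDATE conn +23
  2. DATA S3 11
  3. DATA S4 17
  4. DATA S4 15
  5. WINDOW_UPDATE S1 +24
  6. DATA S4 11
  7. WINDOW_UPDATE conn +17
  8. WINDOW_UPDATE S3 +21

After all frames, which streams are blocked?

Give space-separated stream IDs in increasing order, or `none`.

Answer: S4

Derivation:
Op 1: conn=47 S1=24 S2=24 S3=24 S4=24 blocked=[]
Op 2: conn=36 S1=24 S2=24 S3=13 S4=24 blocked=[]
Op 3: conn=19 S1=24 S2=24 S3=13 S4=7 blocked=[]
Op 4: conn=4 S1=24 S2=24 S3=13 S4=-8 blocked=[4]
Op 5: conn=4 S1=48 S2=24 S3=13 S4=-8 blocked=[4]
Op 6: conn=-7 S1=48 S2=24 S3=13 S4=-19 blocked=[1, 2, 3, 4]
Op 7: conn=10 S1=48 S2=24 S3=13 S4=-19 blocked=[4]
Op 8: conn=10 S1=48 S2=24 S3=34 S4=-19 blocked=[4]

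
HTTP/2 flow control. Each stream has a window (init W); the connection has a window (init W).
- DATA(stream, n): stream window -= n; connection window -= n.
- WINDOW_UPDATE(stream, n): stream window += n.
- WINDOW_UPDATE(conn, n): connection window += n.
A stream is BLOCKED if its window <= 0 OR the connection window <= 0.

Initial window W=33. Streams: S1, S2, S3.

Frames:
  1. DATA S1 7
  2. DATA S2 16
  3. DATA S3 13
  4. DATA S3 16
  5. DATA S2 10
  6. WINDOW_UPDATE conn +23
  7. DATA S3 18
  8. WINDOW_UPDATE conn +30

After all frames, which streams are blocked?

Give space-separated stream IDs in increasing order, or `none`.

Op 1: conn=26 S1=26 S2=33 S3=33 blocked=[]
Op 2: conn=10 S1=26 S2=17 S3=33 blocked=[]
Op 3: conn=-3 S1=26 S2=17 S3=20 blocked=[1, 2, 3]
Op 4: conn=-19 S1=26 S2=17 S3=4 blocked=[1, 2, 3]
Op 5: conn=-29 S1=26 S2=7 S3=4 blocked=[1, 2, 3]
Op 6: conn=-6 S1=26 S2=7 S3=4 blocked=[1, 2, 3]
Op 7: conn=-24 S1=26 S2=7 S3=-14 blocked=[1, 2, 3]
Op 8: conn=6 S1=26 S2=7 S3=-14 blocked=[3]

Answer: S3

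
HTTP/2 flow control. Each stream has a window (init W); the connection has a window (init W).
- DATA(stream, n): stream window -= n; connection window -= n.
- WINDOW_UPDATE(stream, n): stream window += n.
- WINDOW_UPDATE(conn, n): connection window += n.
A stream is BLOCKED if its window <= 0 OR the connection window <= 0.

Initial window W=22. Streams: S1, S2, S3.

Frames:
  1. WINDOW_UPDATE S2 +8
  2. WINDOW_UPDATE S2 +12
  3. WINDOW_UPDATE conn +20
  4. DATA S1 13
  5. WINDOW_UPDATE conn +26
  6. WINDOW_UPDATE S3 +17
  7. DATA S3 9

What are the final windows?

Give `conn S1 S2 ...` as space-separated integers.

Answer: 46 9 42 30

Derivation:
Op 1: conn=22 S1=22 S2=30 S3=22 blocked=[]
Op 2: conn=22 S1=22 S2=42 S3=22 blocked=[]
Op 3: conn=42 S1=22 S2=42 S3=22 blocked=[]
Op 4: conn=29 S1=9 S2=42 S3=22 blocked=[]
Op 5: conn=55 S1=9 S2=42 S3=22 blocked=[]
Op 6: conn=55 S1=9 S2=42 S3=39 blocked=[]
Op 7: conn=46 S1=9 S2=42 S3=30 blocked=[]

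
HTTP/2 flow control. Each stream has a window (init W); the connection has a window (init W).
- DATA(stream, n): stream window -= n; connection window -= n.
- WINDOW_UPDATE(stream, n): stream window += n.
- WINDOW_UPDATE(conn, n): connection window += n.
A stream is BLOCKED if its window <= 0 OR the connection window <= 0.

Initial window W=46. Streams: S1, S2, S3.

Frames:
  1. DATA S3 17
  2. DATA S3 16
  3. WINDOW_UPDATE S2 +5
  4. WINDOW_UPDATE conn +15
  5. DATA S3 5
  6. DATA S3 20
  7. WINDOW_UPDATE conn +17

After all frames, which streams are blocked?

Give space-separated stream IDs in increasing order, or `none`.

Op 1: conn=29 S1=46 S2=46 S3=29 blocked=[]
Op 2: conn=13 S1=46 S2=46 S3=13 blocked=[]
Op 3: conn=13 S1=46 S2=51 S3=13 blocked=[]
Op 4: conn=28 S1=46 S2=51 S3=13 blocked=[]
Op 5: conn=23 S1=46 S2=51 S3=8 blocked=[]
Op 6: conn=3 S1=46 S2=51 S3=-12 blocked=[3]
Op 7: conn=20 S1=46 S2=51 S3=-12 blocked=[3]

Answer: S3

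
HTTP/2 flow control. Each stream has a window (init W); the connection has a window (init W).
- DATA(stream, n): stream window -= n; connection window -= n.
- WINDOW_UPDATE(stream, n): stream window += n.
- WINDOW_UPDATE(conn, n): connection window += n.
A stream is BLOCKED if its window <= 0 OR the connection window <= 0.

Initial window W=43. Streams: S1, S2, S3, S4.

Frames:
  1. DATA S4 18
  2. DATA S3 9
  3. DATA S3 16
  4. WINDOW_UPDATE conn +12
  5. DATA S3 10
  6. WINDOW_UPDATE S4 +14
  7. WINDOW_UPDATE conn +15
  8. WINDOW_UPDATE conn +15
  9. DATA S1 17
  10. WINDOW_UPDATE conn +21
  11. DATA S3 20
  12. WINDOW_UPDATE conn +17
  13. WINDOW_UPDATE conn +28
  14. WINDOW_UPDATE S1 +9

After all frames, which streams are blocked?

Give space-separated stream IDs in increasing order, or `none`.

Answer: S3

Derivation:
Op 1: conn=25 S1=43 S2=43 S3=43 S4=25 blocked=[]
Op 2: conn=16 S1=43 S2=43 S3=34 S4=25 blocked=[]
Op 3: conn=0 S1=43 S2=43 S3=18 S4=25 blocked=[1, 2, 3, 4]
Op 4: conn=12 S1=43 S2=43 S3=18 S4=25 blocked=[]
Op 5: conn=2 S1=43 S2=43 S3=8 S4=25 blocked=[]
Op 6: conn=2 S1=43 S2=43 S3=8 S4=39 blocked=[]
Op 7: conn=17 S1=43 S2=43 S3=8 S4=39 blocked=[]
Op 8: conn=32 S1=43 S2=43 S3=8 S4=39 blocked=[]
Op 9: conn=15 S1=26 S2=43 S3=8 S4=39 blocked=[]
Op 10: conn=36 S1=26 S2=43 S3=8 S4=39 blocked=[]
Op 11: conn=16 S1=26 S2=43 S3=-12 S4=39 blocked=[3]
Op 12: conn=33 S1=26 S2=43 S3=-12 S4=39 blocked=[3]
Op 13: conn=61 S1=26 S2=43 S3=-12 S4=39 blocked=[3]
Op 14: conn=61 S1=35 S2=43 S3=-12 S4=39 blocked=[3]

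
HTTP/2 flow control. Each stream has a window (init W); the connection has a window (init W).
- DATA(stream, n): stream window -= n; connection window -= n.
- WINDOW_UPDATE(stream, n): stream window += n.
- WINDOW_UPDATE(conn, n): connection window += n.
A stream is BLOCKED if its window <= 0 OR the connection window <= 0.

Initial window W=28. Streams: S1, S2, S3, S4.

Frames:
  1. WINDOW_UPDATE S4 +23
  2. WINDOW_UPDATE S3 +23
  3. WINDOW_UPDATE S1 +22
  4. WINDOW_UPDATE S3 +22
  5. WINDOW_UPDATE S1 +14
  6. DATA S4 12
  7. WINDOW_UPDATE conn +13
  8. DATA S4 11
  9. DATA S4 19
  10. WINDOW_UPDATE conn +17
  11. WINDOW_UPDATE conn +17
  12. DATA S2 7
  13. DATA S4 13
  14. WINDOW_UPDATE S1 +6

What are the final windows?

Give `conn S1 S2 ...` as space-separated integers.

Answer: 13 70 21 73 -4

Derivation:
Op 1: conn=28 S1=28 S2=28 S3=28 S4=51 blocked=[]
Op 2: conn=28 S1=28 S2=28 S3=51 S4=51 blocked=[]
Op 3: conn=28 S1=50 S2=28 S3=51 S4=51 blocked=[]
Op 4: conn=28 S1=50 S2=28 S3=73 S4=51 blocked=[]
Op 5: conn=28 S1=64 S2=28 S3=73 S4=51 blocked=[]
Op 6: conn=16 S1=64 S2=28 S3=73 S4=39 blocked=[]
Op 7: conn=29 S1=64 S2=28 S3=73 S4=39 blocked=[]
Op 8: conn=18 S1=64 S2=28 S3=73 S4=28 blocked=[]
Op 9: conn=-1 S1=64 S2=28 S3=73 S4=9 blocked=[1, 2, 3, 4]
Op 10: conn=16 S1=64 S2=28 S3=73 S4=9 blocked=[]
Op 11: conn=33 S1=64 S2=28 S3=73 S4=9 blocked=[]
Op 12: conn=26 S1=64 S2=21 S3=73 S4=9 blocked=[]
Op 13: conn=13 S1=64 S2=21 S3=73 S4=-4 blocked=[4]
Op 14: conn=13 S1=70 S2=21 S3=73 S4=-4 blocked=[4]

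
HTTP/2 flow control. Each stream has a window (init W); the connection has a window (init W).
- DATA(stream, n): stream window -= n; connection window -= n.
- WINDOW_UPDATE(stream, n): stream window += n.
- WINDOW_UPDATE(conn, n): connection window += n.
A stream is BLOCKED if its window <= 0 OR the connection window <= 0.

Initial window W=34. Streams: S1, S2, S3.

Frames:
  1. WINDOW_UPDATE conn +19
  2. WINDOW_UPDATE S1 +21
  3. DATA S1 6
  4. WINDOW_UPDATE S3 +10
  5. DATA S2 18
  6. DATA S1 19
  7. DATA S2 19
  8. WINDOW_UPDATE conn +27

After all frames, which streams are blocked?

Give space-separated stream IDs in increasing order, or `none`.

Op 1: conn=53 S1=34 S2=34 S3=34 blocked=[]
Op 2: conn=53 S1=55 S2=34 S3=34 blocked=[]
Op 3: conn=47 S1=49 S2=34 S3=34 blocked=[]
Op 4: conn=47 S1=49 S2=34 S3=44 blocked=[]
Op 5: conn=29 S1=49 S2=16 S3=44 blocked=[]
Op 6: conn=10 S1=30 S2=16 S3=44 blocked=[]
Op 7: conn=-9 S1=30 S2=-3 S3=44 blocked=[1, 2, 3]
Op 8: conn=18 S1=30 S2=-3 S3=44 blocked=[2]

Answer: S2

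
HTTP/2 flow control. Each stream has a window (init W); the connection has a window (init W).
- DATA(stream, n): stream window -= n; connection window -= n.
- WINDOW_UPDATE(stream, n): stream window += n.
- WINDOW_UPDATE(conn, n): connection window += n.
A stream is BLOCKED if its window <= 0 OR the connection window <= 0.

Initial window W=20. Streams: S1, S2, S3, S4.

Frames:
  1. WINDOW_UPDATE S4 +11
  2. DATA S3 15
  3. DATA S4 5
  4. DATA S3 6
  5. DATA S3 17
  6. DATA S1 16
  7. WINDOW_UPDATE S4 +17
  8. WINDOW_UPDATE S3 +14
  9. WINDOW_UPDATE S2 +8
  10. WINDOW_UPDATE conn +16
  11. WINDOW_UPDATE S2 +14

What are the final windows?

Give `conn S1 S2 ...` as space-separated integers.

Answer: -23 4 42 -4 43

Derivation:
Op 1: conn=20 S1=20 S2=20 S3=20 S4=31 blocked=[]
Op 2: conn=5 S1=20 S2=20 S3=5 S4=31 blocked=[]
Op 3: conn=0 S1=20 S2=20 S3=5 S4=26 blocked=[1, 2, 3, 4]
Op 4: conn=-6 S1=20 S2=20 S3=-1 S4=26 blocked=[1, 2, 3, 4]
Op 5: conn=-23 S1=20 S2=20 S3=-18 S4=26 blocked=[1, 2, 3, 4]
Op 6: conn=-39 S1=4 S2=20 S3=-18 S4=26 blocked=[1, 2, 3, 4]
Op 7: conn=-39 S1=4 S2=20 S3=-18 S4=43 blocked=[1, 2, 3, 4]
Op 8: conn=-39 S1=4 S2=20 S3=-4 S4=43 blocked=[1, 2, 3, 4]
Op 9: conn=-39 S1=4 S2=28 S3=-4 S4=43 blocked=[1, 2, 3, 4]
Op 10: conn=-23 S1=4 S2=28 S3=-4 S4=43 blocked=[1, 2, 3, 4]
Op 11: conn=-23 S1=4 S2=42 S3=-4 S4=43 blocked=[1, 2, 3, 4]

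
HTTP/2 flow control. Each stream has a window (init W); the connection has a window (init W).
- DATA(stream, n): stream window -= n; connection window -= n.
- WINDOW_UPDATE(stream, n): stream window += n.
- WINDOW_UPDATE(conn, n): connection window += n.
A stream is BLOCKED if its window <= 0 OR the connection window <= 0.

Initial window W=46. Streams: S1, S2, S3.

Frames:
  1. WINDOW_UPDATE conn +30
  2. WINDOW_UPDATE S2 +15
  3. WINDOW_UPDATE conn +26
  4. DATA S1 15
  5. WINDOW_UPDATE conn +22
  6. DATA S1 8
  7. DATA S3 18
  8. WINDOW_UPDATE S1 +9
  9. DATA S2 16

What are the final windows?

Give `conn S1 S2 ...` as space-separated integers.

Answer: 67 32 45 28

Derivation:
Op 1: conn=76 S1=46 S2=46 S3=46 blocked=[]
Op 2: conn=76 S1=46 S2=61 S3=46 blocked=[]
Op 3: conn=102 S1=46 S2=61 S3=46 blocked=[]
Op 4: conn=87 S1=31 S2=61 S3=46 blocked=[]
Op 5: conn=109 S1=31 S2=61 S3=46 blocked=[]
Op 6: conn=101 S1=23 S2=61 S3=46 blocked=[]
Op 7: conn=83 S1=23 S2=61 S3=28 blocked=[]
Op 8: conn=83 S1=32 S2=61 S3=28 blocked=[]
Op 9: conn=67 S1=32 S2=45 S3=28 blocked=[]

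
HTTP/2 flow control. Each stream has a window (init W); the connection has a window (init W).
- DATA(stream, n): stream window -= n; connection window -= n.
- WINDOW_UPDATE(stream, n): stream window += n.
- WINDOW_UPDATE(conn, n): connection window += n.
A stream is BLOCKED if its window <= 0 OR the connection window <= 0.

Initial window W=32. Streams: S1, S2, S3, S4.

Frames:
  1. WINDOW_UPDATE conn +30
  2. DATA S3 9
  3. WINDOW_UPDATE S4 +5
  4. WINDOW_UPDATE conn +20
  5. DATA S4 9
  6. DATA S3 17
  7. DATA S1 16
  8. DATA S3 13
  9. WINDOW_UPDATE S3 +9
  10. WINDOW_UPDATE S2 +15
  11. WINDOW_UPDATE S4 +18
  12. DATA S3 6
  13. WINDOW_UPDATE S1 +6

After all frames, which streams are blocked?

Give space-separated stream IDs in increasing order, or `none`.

Op 1: conn=62 S1=32 S2=32 S3=32 S4=32 blocked=[]
Op 2: conn=53 S1=32 S2=32 S3=23 S4=32 blocked=[]
Op 3: conn=53 S1=32 S2=32 S3=23 S4=37 blocked=[]
Op 4: conn=73 S1=32 S2=32 S3=23 S4=37 blocked=[]
Op 5: conn=64 S1=32 S2=32 S3=23 S4=28 blocked=[]
Op 6: conn=47 S1=32 S2=32 S3=6 S4=28 blocked=[]
Op 7: conn=31 S1=16 S2=32 S3=6 S4=28 blocked=[]
Op 8: conn=18 S1=16 S2=32 S3=-7 S4=28 blocked=[3]
Op 9: conn=18 S1=16 S2=32 S3=2 S4=28 blocked=[]
Op 10: conn=18 S1=16 S2=47 S3=2 S4=28 blocked=[]
Op 11: conn=18 S1=16 S2=47 S3=2 S4=46 blocked=[]
Op 12: conn=12 S1=16 S2=47 S3=-4 S4=46 blocked=[3]
Op 13: conn=12 S1=22 S2=47 S3=-4 S4=46 blocked=[3]

Answer: S3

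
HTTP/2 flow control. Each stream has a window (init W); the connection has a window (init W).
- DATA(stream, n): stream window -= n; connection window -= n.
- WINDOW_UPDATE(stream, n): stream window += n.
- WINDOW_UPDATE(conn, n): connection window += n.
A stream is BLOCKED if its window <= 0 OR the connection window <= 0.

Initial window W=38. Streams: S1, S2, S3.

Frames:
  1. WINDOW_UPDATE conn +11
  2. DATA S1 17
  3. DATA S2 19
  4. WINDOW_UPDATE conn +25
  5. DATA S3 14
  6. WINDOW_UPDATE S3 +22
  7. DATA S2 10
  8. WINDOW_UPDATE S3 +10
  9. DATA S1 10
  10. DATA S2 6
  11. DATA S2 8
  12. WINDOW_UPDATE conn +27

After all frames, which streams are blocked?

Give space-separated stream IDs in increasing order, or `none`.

Answer: S2

Derivation:
Op 1: conn=49 S1=38 S2=38 S3=38 blocked=[]
Op 2: conn=32 S1=21 S2=38 S3=38 blocked=[]
Op 3: conn=13 S1=21 S2=19 S3=38 blocked=[]
Op 4: conn=38 S1=21 S2=19 S3=38 blocked=[]
Op 5: conn=24 S1=21 S2=19 S3=24 blocked=[]
Op 6: conn=24 S1=21 S2=19 S3=46 blocked=[]
Op 7: conn=14 S1=21 S2=9 S3=46 blocked=[]
Op 8: conn=14 S1=21 S2=9 S3=56 blocked=[]
Op 9: conn=4 S1=11 S2=9 S3=56 blocked=[]
Op 10: conn=-2 S1=11 S2=3 S3=56 blocked=[1, 2, 3]
Op 11: conn=-10 S1=11 S2=-5 S3=56 blocked=[1, 2, 3]
Op 12: conn=17 S1=11 S2=-5 S3=56 blocked=[2]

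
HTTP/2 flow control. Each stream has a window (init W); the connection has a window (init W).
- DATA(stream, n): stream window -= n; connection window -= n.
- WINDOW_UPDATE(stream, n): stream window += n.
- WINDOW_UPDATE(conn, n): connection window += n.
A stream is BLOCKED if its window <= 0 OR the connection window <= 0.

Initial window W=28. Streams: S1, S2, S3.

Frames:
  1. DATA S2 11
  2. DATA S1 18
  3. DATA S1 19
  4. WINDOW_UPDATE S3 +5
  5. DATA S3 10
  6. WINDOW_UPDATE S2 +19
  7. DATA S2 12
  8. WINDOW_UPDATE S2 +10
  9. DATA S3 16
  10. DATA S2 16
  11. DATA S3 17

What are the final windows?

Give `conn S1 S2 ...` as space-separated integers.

Answer: -91 -9 18 -10

Derivation:
Op 1: conn=17 S1=28 S2=17 S3=28 blocked=[]
Op 2: conn=-1 S1=10 S2=17 S3=28 blocked=[1, 2, 3]
Op 3: conn=-20 S1=-9 S2=17 S3=28 blocked=[1, 2, 3]
Op 4: conn=-20 S1=-9 S2=17 S3=33 blocked=[1, 2, 3]
Op 5: conn=-30 S1=-9 S2=17 S3=23 blocked=[1, 2, 3]
Op 6: conn=-30 S1=-9 S2=36 S3=23 blocked=[1, 2, 3]
Op 7: conn=-42 S1=-9 S2=24 S3=23 blocked=[1, 2, 3]
Op 8: conn=-42 S1=-9 S2=34 S3=23 blocked=[1, 2, 3]
Op 9: conn=-58 S1=-9 S2=34 S3=7 blocked=[1, 2, 3]
Op 10: conn=-74 S1=-9 S2=18 S3=7 blocked=[1, 2, 3]
Op 11: conn=-91 S1=-9 S2=18 S3=-10 blocked=[1, 2, 3]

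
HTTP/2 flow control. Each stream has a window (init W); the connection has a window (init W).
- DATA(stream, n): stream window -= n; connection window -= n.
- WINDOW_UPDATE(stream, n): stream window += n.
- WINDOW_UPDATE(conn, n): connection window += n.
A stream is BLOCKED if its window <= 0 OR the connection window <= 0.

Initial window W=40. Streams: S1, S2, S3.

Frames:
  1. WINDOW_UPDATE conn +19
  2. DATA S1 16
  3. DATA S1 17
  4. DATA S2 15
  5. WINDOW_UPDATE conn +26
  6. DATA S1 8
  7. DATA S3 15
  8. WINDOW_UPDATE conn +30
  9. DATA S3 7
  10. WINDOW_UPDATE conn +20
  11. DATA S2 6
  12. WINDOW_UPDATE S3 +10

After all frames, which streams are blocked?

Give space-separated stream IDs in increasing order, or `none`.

Op 1: conn=59 S1=40 S2=40 S3=40 blocked=[]
Op 2: conn=43 S1=24 S2=40 S3=40 blocked=[]
Op 3: conn=26 S1=7 S2=40 S3=40 blocked=[]
Op 4: conn=11 S1=7 S2=25 S3=40 blocked=[]
Op 5: conn=37 S1=7 S2=25 S3=40 blocked=[]
Op 6: conn=29 S1=-1 S2=25 S3=40 blocked=[1]
Op 7: conn=14 S1=-1 S2=25 S3=25 blocked=[1]
Op 8: conn=44 S1=-1 S2=25 S3=25 blocked=[1]
Op 9: conn=37 S1=-1 S2=25 S3=18 blocked=[1]
Op 10: conn=57 S1=-1 S2=25 S3=18 blocked=[1]
Op 11: conn=51 S1=-1 S2=19 S3=18 blocked=[1]
Op 12: conn=51 S1=-1 S2=19 S3=28 blocked=[1]

Answer: S1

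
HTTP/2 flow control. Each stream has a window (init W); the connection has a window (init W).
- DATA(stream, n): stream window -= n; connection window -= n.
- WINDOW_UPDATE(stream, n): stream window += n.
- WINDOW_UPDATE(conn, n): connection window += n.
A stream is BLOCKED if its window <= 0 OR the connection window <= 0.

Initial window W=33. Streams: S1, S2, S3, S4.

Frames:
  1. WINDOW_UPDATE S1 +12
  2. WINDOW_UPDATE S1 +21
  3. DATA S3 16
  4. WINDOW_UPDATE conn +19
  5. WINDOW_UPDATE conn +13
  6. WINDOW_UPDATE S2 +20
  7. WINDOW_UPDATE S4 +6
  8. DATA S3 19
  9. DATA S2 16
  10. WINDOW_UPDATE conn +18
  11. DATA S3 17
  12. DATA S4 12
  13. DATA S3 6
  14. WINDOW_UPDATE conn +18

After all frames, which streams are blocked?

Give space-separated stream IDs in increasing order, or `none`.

Answer: S3

Derivation:
Op 1: conn=33 S1=45 S2=33 S3=33 S4=33 blocked=[]
Op 2: conn=33 S1=66 S2=33 S3=33 S4=33 blocked=[]
Op 3: conn=17 S1=66 S2=33 S3=17 S4=33 blocked=[]
Op 4: conn=36 S1=66 S2=33 S3=17 S4=33 blocked=[]
Op 5: conn=49 S1=66 S2=33 S3=17 S4=33 blocked=[]
Op 6: conn=49 S1=66 S2=53 S3=17 S4=33 blocked=[]
Op 7: conn=49 S1=66 S2=53 S3=17 S4=39 blocked=[]
Op 8: conn=30 S1=66 S2=53 S3=-2 S4=39 blocked=[3]
Op 9: conn=14 S1=66 S2=37 S3=-2 S4=39 blocked=[3]
Op 10: conn=32 S1=66 S2=37 S3=-2 S4=39 blocked=[3]
Op 11: conn=15 S1=66 S2=37 S3=-19 S4=39 blocked=[3]
Op 12: conn=3 S1=66 S2=37 S3=-19 S4=27 blocked=[3]
Op 13: conn=-3 S1=66 S2=37 S3=-25 S4=27 blocked=[1, 2, 3, 4]
Op 14: conn=15 S1=66 S2=37 S3=-25 S4=27 blocked=[3]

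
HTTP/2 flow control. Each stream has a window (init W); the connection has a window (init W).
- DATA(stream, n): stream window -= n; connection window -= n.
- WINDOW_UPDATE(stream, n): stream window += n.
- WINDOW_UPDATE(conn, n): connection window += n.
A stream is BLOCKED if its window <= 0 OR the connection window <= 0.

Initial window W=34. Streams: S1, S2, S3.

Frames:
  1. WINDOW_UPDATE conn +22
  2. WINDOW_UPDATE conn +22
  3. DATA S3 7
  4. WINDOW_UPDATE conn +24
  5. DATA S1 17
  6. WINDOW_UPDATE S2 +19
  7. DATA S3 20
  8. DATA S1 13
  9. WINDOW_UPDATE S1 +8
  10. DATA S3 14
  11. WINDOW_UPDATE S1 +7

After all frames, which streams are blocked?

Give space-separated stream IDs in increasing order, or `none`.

Answer: S3

Derivation:
Op 1: conn=56 S1=34 S2=34 S3=34 blocked=[]
Op 2: conn=78 S1=34 S2=34 S3=34 blocked=[]
Op 3: conn=71 S1=34 S2=34 S3=27 blocked=[]
Op 4: conn=95 S1=34 S2=34 S3=27 blocked=[]
Op 5: conn=78 S1=17 S2=34 S3=27 blocked=[]
Op 6: conn=78 S1=17 S2=53 S3=27 blocked=[]
Op 7: conn=58 S1=17 S2=53 S3=7 blocked=[]
Op 8: conn=45 S1=4 S2=53 S3=7 blocked=[]
Op 9: conn=45 S1=12 S2=53 S3=7 blocked=[]
Op 10: conn=31 S1=12 S2=53 S3=-7 blocked=[3]
Op 11: conn=31 S1=19 S2=53 S3=-7 blocked=[3]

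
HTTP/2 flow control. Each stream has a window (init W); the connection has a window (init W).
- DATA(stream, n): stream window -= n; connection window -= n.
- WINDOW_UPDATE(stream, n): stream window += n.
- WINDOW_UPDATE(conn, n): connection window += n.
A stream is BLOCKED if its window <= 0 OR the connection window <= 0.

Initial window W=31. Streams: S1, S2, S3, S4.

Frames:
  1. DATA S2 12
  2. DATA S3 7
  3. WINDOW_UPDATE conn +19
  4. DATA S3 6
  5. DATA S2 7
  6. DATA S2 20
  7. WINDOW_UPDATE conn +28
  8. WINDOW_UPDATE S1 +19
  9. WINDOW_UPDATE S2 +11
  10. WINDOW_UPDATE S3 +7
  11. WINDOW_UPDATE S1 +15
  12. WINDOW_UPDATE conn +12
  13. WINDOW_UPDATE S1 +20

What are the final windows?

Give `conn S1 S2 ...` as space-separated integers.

Op 1: conn=19 S1=31 S2=19 S3=31 S4=31 blocked=[]
Op 2: conn=12 S1=31 S2=19 S3=24 S4=31 blocked=[]
Op 3: conn=31 S1=31 S2=19 S3=24 S4=31 blocked=[]
Op 4: conn=25 S1=31 S2=19 S3=18 S4=31 blocked=[]
Op 5: conn=18 S1=31 S2=12 S3=18 S4=31 blocked=[]
Op 6: conn=-2 S1=31 S2=-8 S3=18 S4=31 blocked=[1, 2, 3, 4]
Op 7: conn=26 S1=31 S2=-8 S3=18 S4=31 blocked=[2]
Op 8: conn=26 S1=50 S2=-8 S3=18 S4=31 blocked=[2]
Op 9: conn=26 S1=50 S2=3 S3=18 S4=31 blocked=[]
Op 10: conn=26 S1=50 S2=3 S3=25 S4=31 blocked=[]
Op 11: conn=26 S1=65 S2=3 S3=25 S4=31 blocked=[]
Op 12: conn=38 S1=65 S2=3 S3=25 S4=31 blocked=[]
Op 13: conn=38 S1=85 S2=3 S3=25 S4=31 blocked=[]

Answer: 38 85 3 25 31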